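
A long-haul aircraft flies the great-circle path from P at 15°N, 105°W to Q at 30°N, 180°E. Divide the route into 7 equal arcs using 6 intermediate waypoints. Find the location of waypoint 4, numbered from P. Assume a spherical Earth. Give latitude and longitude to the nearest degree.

≈ 29°N, 146°W

Convert each endpoint to a unit vector on the sphere (x = cos φ cos λ, y = cos φ sin λ, z = sin φ).
The central angle between the endpoints is δ = arccos(p₁·p₂) ≈ 1.218 rad (69.8°).
Interpolate at f = 4/7 with slerp weights a = sin((1−f)δ)/sin δ ≈ 0.531, b = sin(fδ)/sin δ ≈ 0.683.
p = a·p₁ + b·p₂ ≈ (-0.724, -0.496, 0.479); φ = arcsin(p_z) ≈ 28.62°, λ = atan2(p_y, p_x) ≈ -145.62°.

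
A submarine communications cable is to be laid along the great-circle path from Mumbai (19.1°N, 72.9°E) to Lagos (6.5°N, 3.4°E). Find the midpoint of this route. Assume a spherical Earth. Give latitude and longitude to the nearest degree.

≈ (15°N, 37°E)

Convert each endpoint to a unit vector on the sphere (x = cos φ cos λ, y = cos φ sin λ, z = sin φ).
The central angle between the endpoints is δ = arccos(p₁·p₂) ≈ 1.196 rad (68.5°).
Interpolate at f = 1/2 with slerp weights a = sin((1−f)δ)/sin δ ≈ 0.605, b = sin(fδ)/sin δ ≈ 0.605.
p = a·p₁ + b·p₂ ≈ (0.768, 0.582, 0.266); φ = arcsin(p_z) ≈ 15.45°, λ = atan2(p_y, p_x) ≈ 37.15°.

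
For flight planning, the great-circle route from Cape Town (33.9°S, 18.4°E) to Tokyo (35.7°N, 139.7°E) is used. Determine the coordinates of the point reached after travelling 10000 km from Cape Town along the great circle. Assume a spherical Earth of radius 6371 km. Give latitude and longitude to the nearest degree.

≈ (16°N, 97°E)

Write both endpoints as unit vectors p₁, p₂ with components (cos φ cos λ, cos φ sin λ, sin φ).
The central angle between the endpoints is δ = arccos(p₁·p₂) ≈ 2.313 rad (132.5°). The total great-circle distance is δ·R ≈ 2.313 × 6371 ≈ 14734 km, so the target fraction is f = 10000/14734 ≈ 0.679.
Interpolate at f ≈ 0.679 with slerp weights a = sin((1−f)δ)/sin δ ≈ 0.918, b = sin(fδ)/sin δ ≈ 1.356.
p = a·p₁ + b·p₂ ≈ (-0.117, 0.953, 0.280); φ = arcsin(p_z) ≈ 16.24°, λ = atan2(p_y, p_x) ≈ 97.02°.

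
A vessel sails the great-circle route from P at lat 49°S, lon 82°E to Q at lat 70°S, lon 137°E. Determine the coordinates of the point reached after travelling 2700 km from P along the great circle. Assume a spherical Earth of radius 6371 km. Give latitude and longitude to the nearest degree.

≈ lat 67°S, lon 114°E

The haversine formula gives a central angle δ ≈ 0.577 rad (33.1°) between the endpoints. The total great-circle distance is δ·R ≈ 0.577 × 6371 ≈ 3678 km, so the target fraction is f = 2700/3678 ≈ 0.734.
Interpolate at f ≈ 0.734 with slerp weights a = sin((1−f)δ)/sin δ ≈ 0.280, b = sin(fδ)/sin δ ≈ 0.753.
p = a·p₁ + b·p₂ ≈ (-0.163, 0.358, -0.919); φ = arcsin(p_z) ≈ -66.85°, λ = atan2(p_y, p_x) ≈ 114.47°.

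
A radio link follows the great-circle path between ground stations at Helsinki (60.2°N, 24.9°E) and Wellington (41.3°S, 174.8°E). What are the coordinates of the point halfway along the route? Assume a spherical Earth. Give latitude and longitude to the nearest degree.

Write both endpoints as unit vectors p₁, p₂ with components (cos φ cos λ, cos φ sin λ, sin φ).
The central angle between the endpoints is δ = arccos(p₁·p₂) ≈ 2.681 rad (153.6°).
Interpolate at f = 1/2 with slerp weights a = sin((1−f)δ)/sin δ ≈ 2.190, b = sin(fδ)/sin δ ≈ 2.190.
p = a·p₁ + b·p₂ ≈ (-0.651, 0.607, 0.455); φ = arcsin(p_z) ≈ 27.06°, λ = atan2(p_y, p_x) ≈ 137.00°.

≈ 27°N, 137°E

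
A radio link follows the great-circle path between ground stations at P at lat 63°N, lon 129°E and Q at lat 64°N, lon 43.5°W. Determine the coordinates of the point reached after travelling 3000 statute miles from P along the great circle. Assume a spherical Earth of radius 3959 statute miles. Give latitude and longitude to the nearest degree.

≈ lat 73°N, lon 41°W

Write both endpoints as unit vectors p₁, p₂ with components (cos φ cos λ, cos φ sin λ, sin φ).
The central angle between the endpoints is δ = arccos(p₁·p₂) ≈ 0.923 rad (52.9°). The total great-circle distance is δ·R ≈ 0.923 × 3959 ≈ 3654 mi, so the target fraction is f = 3000/3654 ≈ 0.821.
Interpolate at f ≈ 0.821 with slerp weights a = sin((1−f)δ)/sin δ ≈ 0.206, b = sin(fδ)/sin δ ≈ 0.862.
p = a·p₁ + b·p₂ ≈ (0.215, -0.187, 0.958); φ = arcsin(p_z) ≈ 73.42°, λ = atan2(p_y, p_x) ≈ -41.05°.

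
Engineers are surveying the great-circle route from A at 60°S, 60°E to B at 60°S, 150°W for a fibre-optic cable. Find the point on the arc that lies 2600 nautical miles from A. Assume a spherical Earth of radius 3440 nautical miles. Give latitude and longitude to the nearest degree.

From cos δ = sin φ₁ sin φ₂ + cos φ₁ cos φ₂ cos Δλ, the central angle is δ ≈ 1.008 rad (57.8°). The total great-circle distance is δ·R ≈ 1.008 × 3440 ≈ 3468 nmi, so the target fraction is f = 2600/3468 ≈ 0.750.
Interpolate at f ≈ 0.750 with slerp weights a = sin((1−f)δ)/sin δ ≈ 0.295, b = sin(fδ)/sin δ ≈ 0.811.
p = a·p₁ + b·p₂ ≈ (-0.277, -0.075, -0.958); φ = arcsin(p_z) ≈ -73.30°, λ = atan2(p_y, p_x) ≈ -164.88°.

≈ 73°S, 165°W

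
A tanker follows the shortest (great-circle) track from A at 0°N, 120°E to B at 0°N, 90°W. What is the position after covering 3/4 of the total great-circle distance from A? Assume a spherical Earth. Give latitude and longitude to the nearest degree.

Write both endpoints as unit vectors p₁, p₂ with components (cos φ cos λ, cos φ sin λ, sin φ).
The central angle between the endpoints is δ = arccos(p₁·p₂) ≈ 2.618 rad (150.0°).
Interpolate at f = 3/4 with slerp weights a = sin((1−f)δ)/sin δ ≈ 1.218, b = sin(fδ)/sin δ ≈ 1.848.
p = a·p₁ + b·p₂ ≈ (-0.609, -0.793, 0.000); φ = arcsin(p_z) ≈ 0.00°, λ = atan2(p_y, p_x) ≈ -127.50°.

≈ 0°N, 127°W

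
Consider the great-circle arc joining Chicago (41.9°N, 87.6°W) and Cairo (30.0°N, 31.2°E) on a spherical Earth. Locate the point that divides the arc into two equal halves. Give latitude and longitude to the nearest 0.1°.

≈ 54.7°N, 20.9°W

The haversine formula gives a central angle δ ≈ 1.547 rad (88.7°) between the endpoints.
Interpolate at f = 1/2 with slerp weights a = sin((1−f)δ)/sin δ ≈ 0.699, b = sin(fδ)/sin δ ≈ 0.699.
p = a·p₁ + b·p₂ ≈ (0.540, -0.206, 0.816); φ = arcsin(p_z) ≈ 54.72°, λ = atan2(p_y, p_x) ≈ -20.92°.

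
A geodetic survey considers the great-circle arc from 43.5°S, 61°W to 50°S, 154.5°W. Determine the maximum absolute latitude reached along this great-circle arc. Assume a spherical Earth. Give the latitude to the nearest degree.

The great circle lies in the plane with unit normal n̂ = (p₁ × p₂)/|p₁ × p₂|.
Here n̂_z ≈ -0.537; the vertex latitude is φ_max = arccos|n̂_z| ≈ 57.5°.
Check via Clairaut: cos φ_max = |cos φ₁| · sin C = cos(43.5°)·sin(132.2°) ≈ 0.537, again giving ≈ 57.5°.

≈ 58°S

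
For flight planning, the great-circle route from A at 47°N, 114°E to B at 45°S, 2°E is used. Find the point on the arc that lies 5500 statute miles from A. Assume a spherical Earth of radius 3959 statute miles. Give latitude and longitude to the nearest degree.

≈ 8°S, 49°E

From cos δ = sin φ₁ sin φ₂ + cos φ₁ cos φ₂ cos Δλ, the central angle is δ ≈ 2.343 rad (134.3°). The total great-circle distance is δ·R ≈ 2.343 × 3959 ≈ 9276 mi, so the target fraction is f = 5500/9276 ≈ 0.593.
Interpolate at f ≈ 0.593 with slerp weights a = sin((1−f)δ)/sin δ ≈ 1.139, b = sin(fδ)/sin δ ≈ 1.373.
p = a·p₁ + b·p₂ ≈ (0.654, 0.743, -0.138); φ = arcsin(p_z) ≈ -7.94°, λ = atan2(p_y, p_x) ≈ 48.64°.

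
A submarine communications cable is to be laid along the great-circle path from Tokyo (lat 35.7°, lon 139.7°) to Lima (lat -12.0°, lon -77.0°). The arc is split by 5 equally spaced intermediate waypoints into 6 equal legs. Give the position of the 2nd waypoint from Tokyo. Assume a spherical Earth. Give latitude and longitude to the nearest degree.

≈ lat 42°, lon -160°

From cos δ = sin φ₁ sin φ₂ + cos φ₁ cos φ₂ cos Δλ, the central angle is δ ≈ 2.431 rad (139.3°).
Interpolate at f = 2/6 with slerp weights a = sin((1−f)δ)/sin δ ≈ 1.532, b = sin(fδ)/sin δ ≈ 1.111.
p = a·p₁ + b·p₂ ≈ (-0.704, -0.255, 0.663); φ = arcsin(p_z) ≈ 41.51°, λ = atan2(p_y, p_x) ≈ -160.12°.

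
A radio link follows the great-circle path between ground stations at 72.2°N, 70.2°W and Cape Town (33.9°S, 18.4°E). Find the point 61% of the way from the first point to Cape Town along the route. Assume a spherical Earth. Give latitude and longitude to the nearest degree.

From cos δ = sin φ₁ sin φ₂ + cos φ₁ cos φ₂ cos Δλ, the central angle is δ ≈ 2.123 rad (121.7°).
Interpolate at f = 0.61 with slerp weights a = sin((1−f)δ)/sin δ ≈ 0.865, b = sin(fδ)/sin δ ≈ 1.130.
p = a·p₁ + b·p₂ ≈ (0.980, 0.047, 0.193); φ = arcsin(p_z) ≈ 11.16°, λ = atan2(p_y, p_x) ≈ 2.76°.

≈ 11°N, 3°E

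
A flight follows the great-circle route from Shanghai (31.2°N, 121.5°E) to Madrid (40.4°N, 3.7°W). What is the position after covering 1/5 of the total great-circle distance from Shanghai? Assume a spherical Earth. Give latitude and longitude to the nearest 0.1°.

≈ 44.7°N, 105.4°E

Convert each endpoint to a unit vector on the sphere (x = cos φ cos λ, y = cos φ sin λ, z = sin φ).
The central angle between the endpoints is δ = arccos(p₁·p₂) ≈ 1.611 rad (92.3°).
Interpolate at f = 1/5 with slerp weights a = sin((1−f)δ)/sin δ ≈ 0.961, b = sin(fδ)/sin δ ≈ 0.317.
p = a·p₁ + b·p₂ ≈ (-0.189, 0.685, 0.703); φ = arcsin(p_z) ≈ 44.69°, λ = atan2(p_y, p_x) ≈ 105.40°.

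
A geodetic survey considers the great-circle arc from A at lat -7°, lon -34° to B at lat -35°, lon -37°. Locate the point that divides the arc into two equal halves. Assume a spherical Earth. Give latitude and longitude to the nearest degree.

From cos δ = sin φ₁ sin φ₂ + cos φ₁ cos φ₂ cos Δλ, the central angle is δ ≈ 0.491 rad (28.1°).
Interpolate at f = 1/2 with slerp weights a = sin((1−f)δ)/sin δ ≈ 0.515, b = sin(fδ)/sin δ ≈ 0.515.
p = a·p₁ + b·p₂ ≈ (0.761, -0.540, -0.358); φ = arcsin(p_z) ≈ -21.01°, λ = atan2(p_y, p_x) ≈ -35.36°.

≈ lat -21°, lon -35°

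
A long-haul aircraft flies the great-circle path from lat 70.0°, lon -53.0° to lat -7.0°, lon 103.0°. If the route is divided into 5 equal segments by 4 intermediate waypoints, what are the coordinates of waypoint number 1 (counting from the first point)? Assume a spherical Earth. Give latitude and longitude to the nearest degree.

Convert each endpoint to a unit vector on the sphere (x = cos φ cos λ, y = cos φ sin λ, z = sin φ).
The central angle between the endpoints is δ = arccos(p₁·p₂) ≈ 2.009 rad (115.1°).
Interpolate at f = 1/5 with slerp weights a = sin((1−f)δ)/sin δ ≈ 1.104, b = sin(fδ)/sin δ ≈ 0.432.
p = a·p₁ + b·p₂ ≈ (0.131, 0.116, 0.985); φ = arcsin(p_z) ≈ 79.92°, λ = atan2(p_y, p_x) ≈ 41.66°.

≈ lat 80°, lon 42°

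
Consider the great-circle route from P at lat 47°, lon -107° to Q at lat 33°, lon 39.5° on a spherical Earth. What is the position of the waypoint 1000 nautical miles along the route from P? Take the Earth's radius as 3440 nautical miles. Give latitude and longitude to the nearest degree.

≈ lat 61°, lon -91°

Write both endpoints as unit vectors p₁, p₂ with components (cos φ cos λ, cos φ sin λ, sin φ).
The central angle between the endpoints is δ = arccos(p₁·p₂) ≈ 1.650 rad (94.5°). The total great-circle distance is δ·R ≈ 1.650 × 3440 ≈ 5674 nmi, so the target fraction is f = 1000/5674 ≈ 0.176.
Interpolate at f ≈ 0.176 with slerp weights a = sin((1−f)δ)/sin δ ≈ 0.981, b = sin(fδ)/sin δ ≈ 0.288.
p = a·p₁ + b·p₂ ≈ (-0.009, -0.486, 0.874); φ = arcsin(p_z) ≈ 60.90°, λ = atan2(p_y, p_x) ≈ -91.12°.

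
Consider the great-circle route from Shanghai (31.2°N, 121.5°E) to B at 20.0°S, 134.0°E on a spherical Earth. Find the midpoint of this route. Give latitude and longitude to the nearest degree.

Write both endpoints as unit vectors p₁, p₂ with components (cos φ cos λ, cos φ sin λ, sin φ).
The central angle between the endpoints is δ = arccos(p₁·p₂) ≈ 0.918 rad (52.6°).
Interpolate at f = 1/2 with slerp weights a = sin((1−f)δ)/sin δ ≈ 0.558, b = sin(fδ)/sin δ ≈ 0.558.
p = a·p₁ + b·p₂ ≈ (-0.613, 0.784, 0.098); φ = arcsin(p_z) ≈ 5.63°, λ = atan2(p_y, p_x) ≈ 128.04°.

≈ 6°N, 128°E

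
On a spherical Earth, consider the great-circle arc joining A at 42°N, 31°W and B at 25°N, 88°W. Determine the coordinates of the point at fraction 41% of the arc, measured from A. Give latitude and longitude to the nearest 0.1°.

From cos δ = sin φ₁ sin φ₂ + cos φ₁ cos φ₂ cos Δλ, the central angle is δ ≈ 0.864 rad (49.5°).
Interpolate at f = 0.41 with slerp weights a = sin((1−f)δ)/sin δ ≈ 0.642, b = sin(fδ)/sin δ ≈ 0.456.
p = a·p₁ + b·p₂ ≈ (0.423, -0.659, 0.622); φ = arcsin(p_z) ≈ 38.47°, λ = atan2(p_y, p_x) ≈ -57.28°.

≈ 38.5°N, 57.3°W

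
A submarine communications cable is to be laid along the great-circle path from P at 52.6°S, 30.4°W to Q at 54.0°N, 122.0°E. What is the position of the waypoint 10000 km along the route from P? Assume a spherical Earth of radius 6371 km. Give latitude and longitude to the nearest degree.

≈ 10°N, 47°E

From cos δ = sin φ₁ sin φ₂ + cos φ₁ cos φ₂ cos Δλ, the central angle is δ ≈ 2.855 rad (163.6°). The total great-circle distance is δ·R ≈ 2.855 × 6371 ≈ 18186 km, so the target fraction is f = 10000/18186 ≈ 0.550.
Interpolate at f ≈ 0.550 with slerp weights a = sin((1−f)δ)/sin δ ≈ 3.388, b = sin(fδ)/sin δ ≈ 3.532.
p = a·p₁ + b·p₂ ≈ (0.675, 0.719, 0.165); φ = arcsin(p_z) ≈ 9.52°, λ = atan2(p_y, p_x) ≈ 46.81°.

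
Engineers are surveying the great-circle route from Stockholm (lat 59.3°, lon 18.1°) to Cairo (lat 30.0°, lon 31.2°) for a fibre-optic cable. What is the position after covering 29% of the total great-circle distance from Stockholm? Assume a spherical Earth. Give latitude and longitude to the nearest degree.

≈ lat 51°, lon 24°

The haversine formula gives a central angle δ ≈ 0.534 rad (30.6°) between the endpoints.
Interpolate at f = 0.29 with slerp weights a = sin((1−f)δ)/sin δ ≈ 0.727, b = sin(fδ)/sin δ ≈ 0.303.
p = a·p₁ + b·p₂ ≈ (0.577, 0.251, 0.777); φ = arcsin(p_z) ≈ 50.97°, λ = atan2(p_y, p_x) ≈ 23.52°.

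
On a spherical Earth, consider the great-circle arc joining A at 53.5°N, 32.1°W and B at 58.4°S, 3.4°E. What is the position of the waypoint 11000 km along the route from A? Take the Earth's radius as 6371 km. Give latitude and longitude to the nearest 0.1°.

Write both endpoints as unit vectors p₁, p₂ with components (cos φ cos λ, cos φ sin λ, sin φ).
The central angle between the endpoints is δ = arccos(p₁·p₂) ≈ 2.016 rad (115.5°). The total great-circle distance is δ·R ≈ 2.016 × 6371 ≈ 12846 km, so the target fraction is f = 11000/12846 ≈ 0.856.
Interpolate at f ≈ 0.856 with slerp weights a = sin((1−f)δ)/sin δ ≈ 0.317, b = sin(fδ)/sin δ ≈ 1.095.
p = a·p₁ + b·p₂ ≈ (0.732, -0.066, -0.678); φ = arcsin(p_z) ≈ -42.68°, λ = atan2(p_y, p_x) ≈ -5.16°.

≈ 42.7°S, 5.2°W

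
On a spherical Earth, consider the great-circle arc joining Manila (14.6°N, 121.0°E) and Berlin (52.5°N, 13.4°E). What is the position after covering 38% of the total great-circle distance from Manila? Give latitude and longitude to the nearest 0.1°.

From cos δ = sin φ₁ sin φ₂ + cos φ₁ cos φ₂ cos Δλ, the central angle is δ ≈ 1.549 rad (88.7°).
Interpolate at f = 0.38 with slerp weights a = sin((1−f)δ)/sin δ ≈ 0.820, b = sin(fδ)/sin δ ≈ 0.555.
p = a·p₁ + b·p₂ ≈ (-0.080, 0.758, 0.647); φ = arcsin(p_z) ≈ 40.33°, λ = atan2(p_y, p_x) ≈ 96.00°.

≈ (40.3°N, 96.0°E)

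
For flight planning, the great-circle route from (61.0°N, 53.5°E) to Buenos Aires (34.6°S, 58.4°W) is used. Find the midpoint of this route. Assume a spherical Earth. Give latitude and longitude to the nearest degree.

The haversine formula gives a central angle δ ≈ 2.272 rad (130.2°) between the endpoints.
Interpolate at f = 1/2 with slerp weights a = sin((1−f)δ)/sin δ ≈ 1.188, b = sin(fδ)/sin δ ≈ 1.188.
p = a·p₁ + b·p₂ ≈ (0.855, -0.370, 0.364); φ = arcsin(p_z) ≈ 21.37°, λ = atan2(p_y, p_x) ≈ -23.40°.

≈ (21°N, 23°W)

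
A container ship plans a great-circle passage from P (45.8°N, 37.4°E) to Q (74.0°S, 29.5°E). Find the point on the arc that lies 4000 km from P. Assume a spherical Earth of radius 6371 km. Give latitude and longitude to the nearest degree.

≈ (10°N, 36°E)

Write both endpoints as unit vectors p₁, p₂ with components (cos φ cos λ, cos φ sin λ, sin φ).
The central angle between the endpoints is δ = arccos(p₁·p₂) ≈ 2.093 rad (119.9°). The total great-circle distance is δ·R ≈ 2.093 × 6371 ≈ 13335 km, so the target fraction is f = 4000/13335 ≈ 0.300.
Interpolate at f ≈ 0.300 with slerp weights a = sin((1−f)δ)/sin δ ≈ 1.147, b = sin(fδ)/sin δ ≈ 0.678.
p = a·p₁ + b·p₂ ≈ (0.798, 0.578, 0.171); φ = arcsin(p_z) ≈ 9.85°, λ = atan2(p_y, p_x) ≈ 35.91°.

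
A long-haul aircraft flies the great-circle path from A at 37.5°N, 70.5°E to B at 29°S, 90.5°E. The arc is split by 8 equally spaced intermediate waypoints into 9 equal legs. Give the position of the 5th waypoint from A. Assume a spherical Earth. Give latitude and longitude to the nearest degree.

≈ 1°N, 82°E

Convert each endpoint to a unit vector on the sphere (x = cos φ cos λ, y = cos φ sin λ, z = sin φ).
The central angle between the endpoints is δ = arccos(p₁·p₂) ≈ 1.206 rad (69.1°).
Interpolate at f = 5/9 with slerp weights a = sin((1−f)δ)/sin δ ≈ 0.547, b = sin(fδ)/sin δ ≈ 0.665.
p = a·p₁ + b·p₂ ≈ (0.140, 0.990, 0.011); φ = arcsin(p_z) ≈ 0.60°, λ = atan2(p_y, p_x) ≈ 81.97°.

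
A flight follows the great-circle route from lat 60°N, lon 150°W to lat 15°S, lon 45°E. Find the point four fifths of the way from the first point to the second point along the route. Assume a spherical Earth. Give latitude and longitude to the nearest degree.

From cos δ = sin φ₁ sin φ₂ + cos φ₁ cos φ₂ cos Δλ, the central angle is δ ≈ 2.333 rad (133.7°).
Interpolate at f = 4/5 with slerp weights a = sin((1−f)δ)/sin δ ≈ 0.622, b = sin(fδ)/sin δ ≈ 1.323.
p = a·p₁ + b·p₂ ≈ (0.634, 0.748, 0.196); φ = arcsin(p_z) ≈ 11.33°, λ = atan2(p_y, p_x) ≈ 49.71°.

≈ lat 11°N, lon 50°E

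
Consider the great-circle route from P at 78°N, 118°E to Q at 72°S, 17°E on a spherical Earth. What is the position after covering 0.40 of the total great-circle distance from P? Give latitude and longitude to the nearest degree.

Write both endpoints as unit vectors p₁, p₂ with components (cos φ cos λ, cos φ sin λ, sin φ).
The central angle between the endpoints is δ = arccos(p₁·p₂) ≈ 2.801 rad (160.5°).
Interpolate at f = 0.40 with slerp weights a = sin((1−f)δ)/sin δ ≈ 2.975, b = sin(fδ)/sin δ ≈ 2.694.
p = a·p₁ + b·p₂ ≈ (0.506, 0.790, 0.347); φ = arcsin(p_z) ≈ 20.33°, λ = atan2(p_y, p_x) ≈ 57.35°.

≈ 20°N, 57°E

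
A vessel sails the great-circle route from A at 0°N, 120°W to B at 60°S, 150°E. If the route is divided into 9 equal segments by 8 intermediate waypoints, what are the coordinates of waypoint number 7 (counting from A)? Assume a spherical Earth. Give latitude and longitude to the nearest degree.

≈ 54°S, 174°W

From cos δ = sin φ₁ sin φ₂ + cos φ₁ cos φ₂ cos Δλ, the central angle is δ ≈ 1.571 rad (90.0°).
Interpolate at f = 7/9 with slerp weights a = sin((1−f)δ)/sin δ ≈ 0.342, b = sin(fδ)/sin δ ≈ 0.940.
p = a·p₁ + b·p₂ ≈ (-0.578, -0.061, -0.814); φ = arcsin(p_z) ≈ -54.47°, λ = atan2(p_y, p_x) ≈ -173.95°.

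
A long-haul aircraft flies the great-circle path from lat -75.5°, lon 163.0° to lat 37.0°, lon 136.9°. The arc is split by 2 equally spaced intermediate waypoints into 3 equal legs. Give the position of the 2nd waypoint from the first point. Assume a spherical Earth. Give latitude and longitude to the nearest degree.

≈ lat -1°, lon 141°

From cos δ = sin φ₁ sin φ₂ + cos φ₁ cos φ₂ cos Δλ, the central angle is δ ≈ 1.986 rad (113.8°).
Interpolate at f = 2/3 with slerp weights a = sin((1−f)δ)/sin δ ≈ 0.672, b = sin(fδ)/sin δ ≈ 1.060.
p = a·p₁ + b·p₂ ≈ (-0.779, 0.627, -0.013); φ = arcsin(p_z) ≈ -0.72°, λ = atan2(p_y, p_x) ≈ 141.14°.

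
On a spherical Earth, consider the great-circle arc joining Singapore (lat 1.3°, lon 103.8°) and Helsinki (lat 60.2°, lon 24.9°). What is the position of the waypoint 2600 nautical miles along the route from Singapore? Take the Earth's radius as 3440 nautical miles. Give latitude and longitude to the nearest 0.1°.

Convert each endpoint to a unit vector on the sphere (x = cos φ cos λ, y = cos φ sin λ, z = sin φ).
The central angle between the endpoints is δ = arccos(p₁·p₂) ≈ 1.455 rad (83.4°). The total great-circle distance is δ·R ≈ 1.455 × 3440 ≈ 5006 nmi, so the target fraction is f = 2600/5006 ≈ 0.519.
Interpolate at f ≈ 0.519 with slerp weights a = sin((1−f)δ)/sin δ ≈ 0.648, b = sin(fδ)/sin δ ≈ 0.690.
p = a·p₁ + b·p₂ ≈ (0.157, 0.774, 0.614); φ = arcsin(p_z) ≈ 37.87°, λ = atan2(p_y, p_x) ≈ 78.55°.

≈ lat 37.9°, lon 78.5°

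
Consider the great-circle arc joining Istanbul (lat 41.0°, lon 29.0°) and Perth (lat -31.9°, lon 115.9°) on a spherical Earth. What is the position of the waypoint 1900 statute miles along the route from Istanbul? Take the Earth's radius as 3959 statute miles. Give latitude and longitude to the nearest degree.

≈ lat 25°, lon 56°

Convert each endpoint to a unit vector on the sphere (x = cos φ cos λ, y = cos φ sin λ, z = sin φ).
The central angle between the endpoints is δ = arccos(p₁·p₂) ≈ 1.888 rad (108.2°). The total great-circle distance is δ·R ≈ 1.888 × 3959 ≈ 7475 mi, so the target fraction is f = 1900/7475 ≈ 0.254.
Interpolate at f ≈ 0.254 with slerp weights a = sin((1−f)δ)/sin δ ≈ 1.039, b = sin(fδ)/sin δ ≈ 0.486.
p = a·p₁ + b·p₂ ≈ (0.505, 0.751, 0.425); φ = arcsin(p_z) ≈ 25.13°, λ = atan2(p_y, p_x) ≈ 56.07°.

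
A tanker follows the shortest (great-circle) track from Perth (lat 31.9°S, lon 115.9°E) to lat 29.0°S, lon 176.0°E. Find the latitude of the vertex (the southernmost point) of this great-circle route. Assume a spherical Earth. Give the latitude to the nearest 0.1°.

The great circle lies in the plane with unit normal n̂ = (p₁ × p₂)/|p₁ × p₂|.
Here n̂_z ≈ +0.826; the vertex latitude is φ_max = arccos|n̂_z| ≈ 34.3°.

≈ 34.3°S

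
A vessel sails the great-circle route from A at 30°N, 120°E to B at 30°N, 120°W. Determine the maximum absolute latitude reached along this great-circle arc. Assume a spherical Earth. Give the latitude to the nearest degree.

The great circle lies in the plane with unit normal n̂ = (p₁ × p₂)/|p₁ × p₂|.
Here n̂_z ≈ +0.655; the vertex latitude is φ_max = arccos|n̂_z| ≈ 49.1°.

≈ 49°N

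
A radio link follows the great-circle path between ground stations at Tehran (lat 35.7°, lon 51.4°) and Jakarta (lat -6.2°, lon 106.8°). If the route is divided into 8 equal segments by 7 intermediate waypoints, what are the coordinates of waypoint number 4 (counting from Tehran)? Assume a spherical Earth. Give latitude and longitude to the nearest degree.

Write both endpoints as unit vectors p₁, p₂ with components (cos φ cos λ, cos φ sin λ, sin φ).
The central angle between the endpoints is δ = arccos(p₁·p₂) ≈ 1.164 rad (66.7°).
Interpolate at f = 4/8 with slerp weights a = sin((1−f)δ)/sin δ ≈ 0.599, b = sin(fδ)/sin δ ≈ 0.599.
p = a·p₁ + b·p₂ ≈ (0.131, 0.950, 0.285); φ = arcsin(p_z) ≈ 16.54°, λ = atan2(p_y, p_x) ≈ 82.13°.

≈ lat 17°, lon 82°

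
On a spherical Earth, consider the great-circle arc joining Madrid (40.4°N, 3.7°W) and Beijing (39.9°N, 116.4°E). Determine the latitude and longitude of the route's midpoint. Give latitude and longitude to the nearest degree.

Convert each endpoint to a unit vector on the sphere (x = cos φ cos λ, y = cos φ sin λ, z = sin φ).
The central angle between the endpoints is δ = arccos(p₁·p₂) ≈ 1.448 rad (82.9°).
Interpolate at f = 1/2 with slerp weights a = sin((1−f)δ)/sin δ ≈ 0.667, b = sin(fδ)/sin δ ≈ 0.667.
p = a·p₁ + b·p₂ ≈ (0.280, 0.426, 0.861); φ = arcsin(p_z) ≈ 59.38°, λ = atan2(p_y, p_x) ≈ 56.72°.

≈ (59°N, 57°E)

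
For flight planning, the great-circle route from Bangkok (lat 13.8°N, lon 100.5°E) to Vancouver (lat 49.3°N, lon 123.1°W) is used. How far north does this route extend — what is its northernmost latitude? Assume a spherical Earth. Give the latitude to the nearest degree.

≈ 63°N

The great circle lies in the plane with unit normal n̂ = (p₁ × p₂)/|p₁ × p₂|.
Here n̂_z ≈ +0.455; the vertex latitude is φ_max = arccos|n̂_z| ≈ 63.0°.
Check via Clairaut: cos φ_max = |cos φ₁| · sin C = cos(13.8°)·sin(27.9°) ≈ 0.455, again giving ≈ 63.0°.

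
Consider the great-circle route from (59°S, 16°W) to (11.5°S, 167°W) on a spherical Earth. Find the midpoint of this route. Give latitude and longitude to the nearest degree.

Write both endpoints as unit vectors p₁, p₂ with components (cos φ cos λ, cos φ sin λ, sin φ).
The central angle between the endpoints is δ = arccos(p₁·p₂) ≈ 1.845 rad (105.7°).
Interpolate at f = 1/2 with slerp weights a = sin((1−f)δ)/sin δ ≈ 0.828, b = sin(fδ)/sin δ ≈ 0.828.
p = a·p₁ + b·p₂ ≈ (-0.381, -0.300, -0.875); φ = arcsin(p_z) ≈ -61.01°, λ = atan2(p_y, p_x) ≈ -141.75°.

≈ (61°S, 142°W)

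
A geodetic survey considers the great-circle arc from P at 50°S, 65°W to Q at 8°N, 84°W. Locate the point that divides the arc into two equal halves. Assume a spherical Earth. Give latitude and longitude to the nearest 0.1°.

From cos δ = sin φ₁ sin φ₂ + cos φ₁ cos φ₂ cos Δλ, the central angle is δ ≈ 1.053 rad (60.3°).
Interpolate at f = 1/2 with slerp weights a = sin((1−f)δ)/sin δ ≈ 0.578, b = sin(fδ)/sin δ ≈ 0.578.
p = a·p₁ + b·p₂ ≈ (0.217, -0.906, -0.362); φ = arcsin(p_z) ≈ -21.25°, λ = atan2(p_y, p_x) ≈ -76.54°.

≈ 21.3°S, 76.5°W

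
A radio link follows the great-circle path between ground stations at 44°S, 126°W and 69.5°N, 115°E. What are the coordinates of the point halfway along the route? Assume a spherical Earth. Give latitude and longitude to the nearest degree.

≈ 21°N, 155°W

Convert each endpoint to a unit vector on the sphere (x = cos φ cos λ, y = cos φ sin λ, z = sin φ).
The central angle between the endpoints is δ = arccos(p₁·p₂) ≈ 2.454 rad (140.6°).
Interpolate at f = 1/2 with slerp weights a = sin((1−f)δ)/sin δ ≈ 1.483, b = sin(fδ)/sin δ ≈ 1.483.
p = a·p₁ + b·p₂ ≈ (-0.847, -0.392, 0.359); φ = arcsin(p_z) ≈ 21.04°, λ = atan2(p_y, p_x) ≈ -155.13°.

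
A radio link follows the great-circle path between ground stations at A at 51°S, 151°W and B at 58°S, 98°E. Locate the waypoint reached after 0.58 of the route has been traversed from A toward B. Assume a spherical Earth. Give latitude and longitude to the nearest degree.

≈ 68°S, 148°E

From cos δ = sin φ₁ sin φ₂ + cos φ₁ cos φ₂ cos Δλ, the central angle is δ ≈ 1.001 rad (57.3°).
Interpolate at f = 0.58 with slerp weights a = sin((1−f)δ)/sin δ ≈ 0.485, b = sin(fδ)/sin δ ≈ 0.651.
p = a·p₁ + b·p₂ ≈ (-0.315, 0.194, -0.929); φ = arcsin(p_z) ≈ -68.30°, λ = atan2(p_y, p_x) ≈ 148.37°.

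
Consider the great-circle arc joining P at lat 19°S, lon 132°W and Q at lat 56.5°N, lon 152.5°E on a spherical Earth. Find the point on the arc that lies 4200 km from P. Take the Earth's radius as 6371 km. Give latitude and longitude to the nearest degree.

The haversine formula gives a central angle δ ≈ 1.712 rad (98.1°) between the endpoints. The total great-circle distance is δ·R ≈ 1.712 × 6371 ≈ 10908 km, so the target fraction is f = 4200/10908 ≈ 0.385.
Interpolate at f ≈ 0.385 with slerp weights a = sin((1−f)δ)/sin δ ≈ 0.878, b = sin(fδ)/sin δ ≈ 0.619.
p = a·p₁ + b·p₂ ≈ (-0.858, -0.459, 0.230); φ = arcsin(p_z) ≈ 13.31°, λ = atan2(p_y, p_x) ≈ -151.86°.

≈ lat 13°N, lon 152°W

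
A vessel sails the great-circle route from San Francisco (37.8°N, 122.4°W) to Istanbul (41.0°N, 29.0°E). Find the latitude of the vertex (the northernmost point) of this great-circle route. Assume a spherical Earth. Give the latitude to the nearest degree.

The great circle lies in the plane with unit normal n̂ = (p₁ × p₂)/|p₁ × p₂|.
Here n̂_z ≈ +0.288; the vertex latitude is φ_max = arccos|n̂_z| ≈ 73.3°.
Check via Clairaut: cos φ_max = |cos φ₁| · sin C = cos(37.8°)·sin(21.3°) ≈ 0.288, again giving ≈ 73.3°.

≈ 73°N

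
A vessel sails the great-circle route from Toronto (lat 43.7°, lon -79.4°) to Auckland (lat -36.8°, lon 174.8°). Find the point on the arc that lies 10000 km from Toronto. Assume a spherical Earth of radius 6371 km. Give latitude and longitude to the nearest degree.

From cos δ = sin φ₁ sin φ₂ + cos φ₁ cos φ₂ cos Δλ, the central angle is δ ≈ 2.179 rad (124.9°). The total great-circle distance is δ·R ≈ 2.179 × 6371 ≈ 13883 km, so the target fraction is f = 10000/13883 ≈ 0.720.
Interpolate at f ≈ 0.720 with slerp weights a = sin((1−f)δ)/sin δ ≈ 0.698, b = sin(fδ)/sin δ ≈ 1.219.
p = a·p₁ + b·p₂ ≈ (-0.879, -0.407, -0.248); φ = arcsin(p_z) ≈ -14.36°, λ = atan2(p_y, p_x) ≈ -155.14°.

≈ lat -14°, lon -155°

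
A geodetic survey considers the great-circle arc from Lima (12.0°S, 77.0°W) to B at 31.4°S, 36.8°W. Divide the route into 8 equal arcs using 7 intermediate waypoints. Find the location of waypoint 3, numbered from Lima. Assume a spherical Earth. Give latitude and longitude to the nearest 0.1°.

From cos δ = sin φ₁ sin φ₂ + cos φ₁ cos φ₂ cos Δλ, the central angle is δ ≈ 0.729 rad (41.8°).
Interpolate at f = 3/8 with slerp weights a = sin((1−f)δ)/sin δ ≈ 0.661, b = sin(fδ)/sin δ ≈ 0.405.
p = a·p₁ + b·p₂ ≈ (0.422, -0.837, -0.348); φ = arcsin(p_z) ≈ -20.40°, λ = atan2(p_y, p_x) ≈ -63.22°.

≈ 20.4°S, 63.2°W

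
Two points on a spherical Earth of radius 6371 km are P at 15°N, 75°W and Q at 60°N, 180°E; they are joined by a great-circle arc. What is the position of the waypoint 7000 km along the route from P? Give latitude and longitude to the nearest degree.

≈ 60°N, 136°W

Write both endpoints as unit vectors p₁, p₂ with components (cos φ cos λ, cos φ sin λ, sin φ).
The central angle between the endpoints is δ = arccos(p₁·p₂) ≈ 1.471 rad (84.3°). The total great-circle distance is δ·R ≈ 1.471 × 6371 ≈ 9375 km, so the target fraction is f = 7000/9375 ≈ 0.747.
Interpolate at f ≈ 0.747 with slerp weights a = sin((1−f)δ)/sin δ ≈ 0.366, b = sin(fδ)/sin δ ≈ 0.895.
p = a·p₁ + b·p₂ ≈ (-0.356, -0.341, 0.870); φ = arcsin(p_z) ≈ 60.44°, λ = atan2(p_y, p_x) ≈ -136.19°.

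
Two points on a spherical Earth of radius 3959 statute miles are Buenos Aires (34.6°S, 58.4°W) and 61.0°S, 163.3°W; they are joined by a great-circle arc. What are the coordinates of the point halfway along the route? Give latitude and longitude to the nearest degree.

Write both endpoints as unit vectors p₁, p₂ with components (cos φ cos λ, cos φ sin λ, sin φ).
The central angle between the endpoints is δ = arccos(p₁·p₂) ≈ 1.166 rad (66.8°).
Interpolate at f = 1/2 with slerp weights a = sin((1−f)δ)/sin δ ≈ 0.599, b = sin(fδ)/sin δ ≈ 0.599.
p = a·p₁ + b·p₂ ≈ (-0.020, -0.503, -0.864); φ = arcsin(p_z) ≈ -59.75°, λ = atan2(p_y, p_x) ≈ -92.25°.

≈ 60°S, 92°W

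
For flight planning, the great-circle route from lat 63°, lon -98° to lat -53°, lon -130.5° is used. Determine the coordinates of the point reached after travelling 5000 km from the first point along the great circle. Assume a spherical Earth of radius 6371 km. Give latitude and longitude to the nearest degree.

≈ lat 19°, lon -114°

From cos δ = sin φ₁ sin φ₂ + cos φ₁ cos φ₂ cos Δλ, the central angle is δ ≈ 2.073 rad (118.8°). The total great-circle distance is δ·R ≈ 2.073 × 6371 ≈ 13206 km, so the target fraction is f = 5000/13206 ≈ 0.379.
Interpolate at f ≈ 0.379 with slerp weights a = sin((1−f)δ)/sin δ ≈ 1.095, b = sin(fδ)/sin δ ≈ 0.806.
p = a·p₁ + b·p₂ ≈ (-0.384, -0.861, 0.332); φ = arcsin(p_z) ≈ 19.40°, λ = atan2(p_y, p_x) ≈ -114.04°.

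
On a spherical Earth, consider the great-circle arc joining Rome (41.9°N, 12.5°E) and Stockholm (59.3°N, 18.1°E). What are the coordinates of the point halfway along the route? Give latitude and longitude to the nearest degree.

Write both endpoints as unit vectors p₁, p₂ with components (cos φ cos λ, cos φ sin λ, sin φ).
The central angle between the endpoints is δ = arccos(p₁·p₂) ≈ 0.310 rad (17.7°).
Interpolate at f = 1/2 with slerp weights a = sin((1−f)δ)/sin δ ≈ 0.506, b = sin(fδ)/sin δ ≈ 0.506.
p = a·p₁ + b·p₂ ≈ (0.613, 0.162, 0.773); φ = arcsin(p_z) ≈ 50.63°, λ = atan2(p_y, p_x) ≈ 14.78°.

≈ 51°N, 15°E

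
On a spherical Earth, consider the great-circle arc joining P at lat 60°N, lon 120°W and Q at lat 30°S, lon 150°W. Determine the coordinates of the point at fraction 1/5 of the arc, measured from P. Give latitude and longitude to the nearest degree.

≈ lat 43°N, lon 131°W

Convert each endpoint to a unit vector on the sphere (x = cos φ cos λ, y = cos φ sin λ, z = sin φ).
The central angle between the endpoints is δ = arccos(p₁·p₂) ≈ 1.629 rad (93.3°).
Interpolate at f = 1/5 with slerp weights a = sin((1−f)δ)/sin δ ≈ 0.966, b = sin(fδ)/sin δ ≈ 0.321.
p = a·p₁ + b·p₂ ≈ (-0.482, -0.557, 0.676); φ = arcsin(p_z) ≈ 42.55°, λ = atan2(p_y, p_x) ≈ -130.86°.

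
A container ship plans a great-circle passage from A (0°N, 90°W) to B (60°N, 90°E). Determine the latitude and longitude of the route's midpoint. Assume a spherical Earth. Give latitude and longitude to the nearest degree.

Write both endpoints as unit vectors p₁, p₂ with components (cos φ cos λ, cos φ sin λ, sin φ).
The central angle between the endpoints is δ = arccos(p₁·p₂) ≈ 2.094 rad (120.0°).
Interpolate at f = 1/2 with slerp weights a = sin((1−f)δ)/sin δ ≈ 1.000, b = sin(fδ)/sin δ ≈ 1.000.
p = a·p₁ + b·p₂ ≈ (0.000, -0.500, 0.866); φ = arcsin(p_z) ≈ 60.00°, λ = atan2(p_y, p_x) ≈ -90.00°.

≈ (60°N, 90°W)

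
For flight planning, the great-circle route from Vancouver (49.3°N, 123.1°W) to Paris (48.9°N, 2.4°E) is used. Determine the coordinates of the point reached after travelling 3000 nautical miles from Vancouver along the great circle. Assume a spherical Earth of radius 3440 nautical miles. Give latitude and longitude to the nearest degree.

≈ 64°N, 25°W

Write both endpoints as unit vectors p₁, p₂ with components (cos φ cos λ, cos φ sin λ, sin φ).
The central angle between the endpoints is δ = arccos(p₁·p₂) ≈ 1.243 rad (71.2°). The total great-circle distance is δ·R ≈ 1.243 × 3440 ≈ 4274 nmi, so the target fraction is f = 3000/4274 ≈ 0.702.
Interpolate at f ≈ 0.702 with slerp weights a = sin((1−f)δ)/sin δ ≈ 0.382, b = sin(fδ)/sin δ ≈ 0.809.
p = a·p₁ + b·p₂ ≈ (0.395, -0.187, 0.899); φ = arcsin(p_z) ≈ 64.09°, λ = atan2(p_y, p_x) ≈ -25.29°.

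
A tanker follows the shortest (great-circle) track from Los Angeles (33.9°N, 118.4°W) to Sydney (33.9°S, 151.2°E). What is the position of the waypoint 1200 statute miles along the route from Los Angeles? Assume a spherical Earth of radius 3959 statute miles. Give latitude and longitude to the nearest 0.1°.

≈ (24.3°N, 135.1°W)

Write both endpoints as unit vectors p₁, p₂ with components (cos φ cos λ, cos φ sin λ, sin φ).
The central angle between the endpoints is δ = arccos(p₁·p₂) ≈ 1.892 rad (108.4°). The total great-circle distance is δ·R ≈ 1.892 × 3959 ≈ 7491 mi, so the target fraction is f = 1200/7491 ≈ 0.160.
Interpolate at f ≈ 0.160 with slerp weights a = sin((1−f)δ)/sin δ ≈ 1.054, b = sin(fδ)/sin δ ≈ 0.315.
p = a·p₁ + b·p₂ ≈ (-0.645, -0.644, 0.412); φ = arcsin(p_z) ≈ 24.35°, λ = atan2(p_y, p_x) ≈ -135.05°.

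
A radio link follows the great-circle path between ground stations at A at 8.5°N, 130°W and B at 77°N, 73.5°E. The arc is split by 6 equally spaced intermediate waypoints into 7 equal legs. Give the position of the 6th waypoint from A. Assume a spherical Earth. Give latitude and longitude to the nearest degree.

≈ 85°N, 156°E

Write both endpoints as unit vectors p₁, p₂ with components (cos φ cos λ, cos φ sin λ, sin φ).
The central angle between the endpoints is δ = arccos(p₁·p₂) ≈ 1.631 rad (93.4°).
Interpolate at f = 6/7 with slerp weights a = sin((1−f)δ)/sin δ ≈ 0.231, b = sin(fδ)/sin δ ≈ 0.987.
p = a·p₁ + b·p₂ ≈ (-0.084, 0.038, 0.996); φ = arcsin(p_z) ≈ 84.72°, λ = atan2(p_y, p_x) ≈ 155.87°.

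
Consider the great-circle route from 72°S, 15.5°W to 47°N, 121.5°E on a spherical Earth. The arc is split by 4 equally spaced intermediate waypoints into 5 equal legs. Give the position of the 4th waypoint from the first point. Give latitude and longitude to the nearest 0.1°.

≈ 19.1°N, 109.4°E

From cos δ = sin φ₁ sin φ₂ + cos φ₁ cos φ₂ cos Δλ, the central angle is δ ≈ 2.586 rad (148.2°).
Interpolate at f = 4/5 with slerp weights a = sin((1−f)δ)/sin δ ≈ 0.938, b = sin(fδ)/sin δ ≈ 1.666.
p = a·p₁ + b·p₂ ≈ (-0.314, 0.891, 0.327); φ = arcsin(p_z) ≈ 19.06°, λ = atan2(p_y, p_x) ≈ 109.43°.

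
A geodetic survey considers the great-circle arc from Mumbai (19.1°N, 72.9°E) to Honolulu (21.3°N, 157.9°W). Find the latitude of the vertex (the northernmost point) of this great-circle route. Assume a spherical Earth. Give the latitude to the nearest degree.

The great circle lies in the plane with unit normal n̂ = (p₁ × p₂)/|p₁ × p₂|.
Here n̂_z ≈ +0.759; the vertex latitude is φ_max = arccos|n̂_z| ≈ 40.6°.

≈ 41°N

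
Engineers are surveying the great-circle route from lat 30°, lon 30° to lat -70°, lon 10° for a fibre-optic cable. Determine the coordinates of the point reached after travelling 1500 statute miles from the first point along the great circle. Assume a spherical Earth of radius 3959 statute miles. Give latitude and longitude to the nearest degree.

≈ lat 8°, lon 27°

Convert each endpoint to a unit vector on the sphere (x = cos φ cos λ, y = cos φ sin λ, z = sin φ).
The central angle between the endpoints is δ = arccos(p₁·p₂) ≈ 1.763 rad (101.0°). The total great-circle distance is δ·R ≈ 1.763 × 3959 ≈ 6982 mi, so the target fraction is f = 1500/6982 ≈ 0.215.
Interpolate at f ≈ 0.215 with slerp weights a = sin((1−f)δ)/sin δ ≈ 1.001, b = sin(fδ)/sin δ ≈ 0.377.
p = a·p₁ + b·p₂ ≈ (0.878, 0.456, 0.146); φ = arcsin(p_z) ≈ 8.42°, λ = atan2(p_y, p_x) ≈ 27.45°.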